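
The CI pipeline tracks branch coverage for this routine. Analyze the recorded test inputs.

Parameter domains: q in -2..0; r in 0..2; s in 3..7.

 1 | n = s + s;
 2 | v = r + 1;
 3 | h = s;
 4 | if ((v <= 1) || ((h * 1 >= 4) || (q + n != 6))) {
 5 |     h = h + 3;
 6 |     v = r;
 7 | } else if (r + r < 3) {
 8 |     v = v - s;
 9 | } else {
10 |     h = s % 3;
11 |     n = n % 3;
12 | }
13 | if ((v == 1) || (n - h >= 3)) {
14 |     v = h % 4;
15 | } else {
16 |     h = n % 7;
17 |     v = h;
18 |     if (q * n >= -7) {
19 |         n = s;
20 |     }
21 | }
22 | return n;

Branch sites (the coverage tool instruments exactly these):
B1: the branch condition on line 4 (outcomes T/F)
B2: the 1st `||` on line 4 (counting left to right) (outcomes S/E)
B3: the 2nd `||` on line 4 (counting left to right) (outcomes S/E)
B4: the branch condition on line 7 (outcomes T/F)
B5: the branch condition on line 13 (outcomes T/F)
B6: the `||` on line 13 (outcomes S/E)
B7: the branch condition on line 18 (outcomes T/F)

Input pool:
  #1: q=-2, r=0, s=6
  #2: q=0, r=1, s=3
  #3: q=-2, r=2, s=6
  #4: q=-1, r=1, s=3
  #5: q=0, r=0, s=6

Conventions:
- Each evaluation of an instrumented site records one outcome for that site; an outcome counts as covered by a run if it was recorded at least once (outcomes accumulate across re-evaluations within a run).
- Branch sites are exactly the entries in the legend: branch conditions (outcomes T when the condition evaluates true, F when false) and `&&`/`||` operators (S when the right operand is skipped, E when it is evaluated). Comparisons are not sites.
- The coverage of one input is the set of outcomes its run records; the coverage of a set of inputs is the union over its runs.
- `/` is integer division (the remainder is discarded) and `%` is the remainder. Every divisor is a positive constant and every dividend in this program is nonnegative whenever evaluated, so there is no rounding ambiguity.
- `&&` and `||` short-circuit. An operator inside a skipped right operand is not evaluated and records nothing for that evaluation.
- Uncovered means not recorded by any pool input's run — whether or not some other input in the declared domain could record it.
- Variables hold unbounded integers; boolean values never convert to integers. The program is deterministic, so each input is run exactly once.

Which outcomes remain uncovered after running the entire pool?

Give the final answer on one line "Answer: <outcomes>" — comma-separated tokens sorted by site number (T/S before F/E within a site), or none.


test 1 (q=-2, r=0, s=6) fires B2->S, B1->T, B6->E, B5->T; hits B1=T, B2=S, B5=T, B6=E
test 2 (q=0, r=1, s=3) fires B2->E, B3->E, B1->F, B4->T, B6->E, B5->T; hits B1=F, B2=E, B3=E, B4=T, B5=T, B6=E
test 3 (q=-2, r=2, s=6) fires B2->E, B3->S, B1->T, B6->E, B5->T; hits B1=T, B2=E, B3=S, B5=T, B6=E
test 4 (q=-1, r=1, s=3) fires B2->E, B3->E, B1->T, B6->S, B5->T; hits B1=T, B2=E, B3=E, B5=T, B6=S
test 5 (q=0, r=0, s=6) fires B2->S, B1->T, B6->E, B5->T; hits B1=T, B2=S, B5=T, B6=E
union over the pool: B1=T, B1=F, B2=S, B2=E, B3=S, B3=E, B4=T, B5=T, B6=S, B6=E
uncovered (4 of 14): B4=F, B5=F, B7=T, B7=F
Answer: B4=F, B5=F, B7=T, B7=F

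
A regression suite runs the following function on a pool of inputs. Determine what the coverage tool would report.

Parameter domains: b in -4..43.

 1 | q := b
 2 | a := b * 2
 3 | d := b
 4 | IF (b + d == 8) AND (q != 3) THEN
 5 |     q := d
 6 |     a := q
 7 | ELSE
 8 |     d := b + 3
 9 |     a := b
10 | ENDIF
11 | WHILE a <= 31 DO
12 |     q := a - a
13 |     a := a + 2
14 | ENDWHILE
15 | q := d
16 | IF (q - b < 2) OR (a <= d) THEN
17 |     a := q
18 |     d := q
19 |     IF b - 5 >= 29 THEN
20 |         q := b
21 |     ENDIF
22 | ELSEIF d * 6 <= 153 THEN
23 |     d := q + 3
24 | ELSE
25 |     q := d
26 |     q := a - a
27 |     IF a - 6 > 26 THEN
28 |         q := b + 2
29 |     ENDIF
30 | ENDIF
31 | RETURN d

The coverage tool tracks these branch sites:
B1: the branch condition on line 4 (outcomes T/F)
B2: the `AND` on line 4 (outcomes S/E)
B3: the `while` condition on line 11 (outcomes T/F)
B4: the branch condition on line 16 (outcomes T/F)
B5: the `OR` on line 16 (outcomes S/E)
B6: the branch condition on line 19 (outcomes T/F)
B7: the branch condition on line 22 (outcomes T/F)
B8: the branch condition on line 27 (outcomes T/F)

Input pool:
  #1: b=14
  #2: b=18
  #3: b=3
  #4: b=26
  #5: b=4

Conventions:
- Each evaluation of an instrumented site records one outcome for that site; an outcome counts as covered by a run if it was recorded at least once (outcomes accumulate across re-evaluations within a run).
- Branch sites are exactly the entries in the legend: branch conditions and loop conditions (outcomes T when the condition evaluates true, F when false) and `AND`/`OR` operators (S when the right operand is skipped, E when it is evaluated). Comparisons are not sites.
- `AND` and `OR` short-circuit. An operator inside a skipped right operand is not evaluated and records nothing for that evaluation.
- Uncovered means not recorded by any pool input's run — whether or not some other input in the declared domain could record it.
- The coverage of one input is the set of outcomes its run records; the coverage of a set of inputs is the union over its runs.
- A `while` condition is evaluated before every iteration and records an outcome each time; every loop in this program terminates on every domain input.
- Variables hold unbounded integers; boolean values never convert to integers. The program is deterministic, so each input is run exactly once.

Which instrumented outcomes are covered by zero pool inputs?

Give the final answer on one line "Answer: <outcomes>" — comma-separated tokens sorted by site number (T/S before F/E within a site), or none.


#1 (b=14) -> B2->S, B1->F, B3->T, B3->T, B3->T, B3->T, B3->T, B3->T, B3->T, B3->T, B3->T, B3->F, B5->E, B4->F, ...; covered: B1=F, B2=S, B3=T, B3=F, B4=F, B5=E, B7=T
#2 (b=18) -> B2->S, B1->F, B3->T, B3->T, B3->T, B3->T, B3->T, B3->T, B3->T, B3->F, B5->E, B4->F, B7->T; covered: B1=F, B2=S, B3=T, B3=F, B4=F, B5=E, B7=T
#3 (b=3) -> B2->S, B1->F, B3->T, B3->T, B3->T, B3->T, B3->T, B3->T, B3->T, B3->T, B3->T, B3->T, B3->T, B3->T, ...; covered: B1=F, B2=S, B3=T, B3=F, B4=F, B5=E, B7=T
#4 (b=26) -> B2->S, B1->F, B3->T, B3->T, B3->T, B3->F, B5->E, B4->F, B7->F, B8->F; covered: B1=F, B2=S, B3=T, B3=F, B4=F, B5=E, B7=F, B8=F
#5 (b=4) -> B2->E, B1->T, B3->T, B3->T, B3->T, B3->T, B3->T, B3->T, B3->T, B3->T, B3->T, B3->T, B3->T, B3->T, ...; covered: B1=T, B2=E, B3=T, B3=F, B4=T, B5=S, B6=F
union over the pool: B1=T, B1=F, B2=S, B2=E, B3=T, B3=F, B4=T, B4=F, B5=S, B5=E, B6=F, B7=T, B7=F, B8=F
uncovered (2 of 16): B6=T, B8=T
Answer: B6=T, B8=T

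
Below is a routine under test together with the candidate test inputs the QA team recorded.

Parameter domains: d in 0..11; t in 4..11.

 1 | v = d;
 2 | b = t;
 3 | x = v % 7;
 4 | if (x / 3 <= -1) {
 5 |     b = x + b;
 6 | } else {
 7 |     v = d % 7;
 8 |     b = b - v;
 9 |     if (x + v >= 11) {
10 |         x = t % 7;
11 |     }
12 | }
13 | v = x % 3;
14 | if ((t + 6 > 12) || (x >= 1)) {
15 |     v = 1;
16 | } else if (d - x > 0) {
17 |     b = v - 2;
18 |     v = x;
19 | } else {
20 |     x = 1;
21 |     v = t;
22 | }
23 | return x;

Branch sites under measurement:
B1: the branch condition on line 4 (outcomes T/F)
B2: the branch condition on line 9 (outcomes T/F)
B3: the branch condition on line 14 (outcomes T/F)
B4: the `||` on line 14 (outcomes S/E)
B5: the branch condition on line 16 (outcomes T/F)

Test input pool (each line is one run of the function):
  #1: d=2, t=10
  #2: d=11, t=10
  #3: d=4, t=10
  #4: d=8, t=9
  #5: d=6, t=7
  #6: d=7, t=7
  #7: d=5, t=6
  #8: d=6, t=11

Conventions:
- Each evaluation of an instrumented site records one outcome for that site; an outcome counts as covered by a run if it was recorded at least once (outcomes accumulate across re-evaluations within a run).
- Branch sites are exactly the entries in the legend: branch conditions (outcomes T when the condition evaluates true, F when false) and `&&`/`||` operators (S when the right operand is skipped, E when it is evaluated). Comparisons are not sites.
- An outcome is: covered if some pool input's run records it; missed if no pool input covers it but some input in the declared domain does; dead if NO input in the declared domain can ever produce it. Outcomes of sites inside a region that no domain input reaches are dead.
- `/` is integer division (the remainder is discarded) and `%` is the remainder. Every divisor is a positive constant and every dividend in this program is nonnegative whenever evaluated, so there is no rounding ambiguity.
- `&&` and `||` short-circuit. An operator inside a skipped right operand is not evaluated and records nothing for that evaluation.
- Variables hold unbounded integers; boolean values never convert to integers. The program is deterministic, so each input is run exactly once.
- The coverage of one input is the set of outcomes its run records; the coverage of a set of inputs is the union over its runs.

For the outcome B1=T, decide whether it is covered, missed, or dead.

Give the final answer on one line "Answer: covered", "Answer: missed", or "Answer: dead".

no pool input records B1=T
checking all 96 inputs in the declared domain: B1=T is never recorded -> dead

Answer: dead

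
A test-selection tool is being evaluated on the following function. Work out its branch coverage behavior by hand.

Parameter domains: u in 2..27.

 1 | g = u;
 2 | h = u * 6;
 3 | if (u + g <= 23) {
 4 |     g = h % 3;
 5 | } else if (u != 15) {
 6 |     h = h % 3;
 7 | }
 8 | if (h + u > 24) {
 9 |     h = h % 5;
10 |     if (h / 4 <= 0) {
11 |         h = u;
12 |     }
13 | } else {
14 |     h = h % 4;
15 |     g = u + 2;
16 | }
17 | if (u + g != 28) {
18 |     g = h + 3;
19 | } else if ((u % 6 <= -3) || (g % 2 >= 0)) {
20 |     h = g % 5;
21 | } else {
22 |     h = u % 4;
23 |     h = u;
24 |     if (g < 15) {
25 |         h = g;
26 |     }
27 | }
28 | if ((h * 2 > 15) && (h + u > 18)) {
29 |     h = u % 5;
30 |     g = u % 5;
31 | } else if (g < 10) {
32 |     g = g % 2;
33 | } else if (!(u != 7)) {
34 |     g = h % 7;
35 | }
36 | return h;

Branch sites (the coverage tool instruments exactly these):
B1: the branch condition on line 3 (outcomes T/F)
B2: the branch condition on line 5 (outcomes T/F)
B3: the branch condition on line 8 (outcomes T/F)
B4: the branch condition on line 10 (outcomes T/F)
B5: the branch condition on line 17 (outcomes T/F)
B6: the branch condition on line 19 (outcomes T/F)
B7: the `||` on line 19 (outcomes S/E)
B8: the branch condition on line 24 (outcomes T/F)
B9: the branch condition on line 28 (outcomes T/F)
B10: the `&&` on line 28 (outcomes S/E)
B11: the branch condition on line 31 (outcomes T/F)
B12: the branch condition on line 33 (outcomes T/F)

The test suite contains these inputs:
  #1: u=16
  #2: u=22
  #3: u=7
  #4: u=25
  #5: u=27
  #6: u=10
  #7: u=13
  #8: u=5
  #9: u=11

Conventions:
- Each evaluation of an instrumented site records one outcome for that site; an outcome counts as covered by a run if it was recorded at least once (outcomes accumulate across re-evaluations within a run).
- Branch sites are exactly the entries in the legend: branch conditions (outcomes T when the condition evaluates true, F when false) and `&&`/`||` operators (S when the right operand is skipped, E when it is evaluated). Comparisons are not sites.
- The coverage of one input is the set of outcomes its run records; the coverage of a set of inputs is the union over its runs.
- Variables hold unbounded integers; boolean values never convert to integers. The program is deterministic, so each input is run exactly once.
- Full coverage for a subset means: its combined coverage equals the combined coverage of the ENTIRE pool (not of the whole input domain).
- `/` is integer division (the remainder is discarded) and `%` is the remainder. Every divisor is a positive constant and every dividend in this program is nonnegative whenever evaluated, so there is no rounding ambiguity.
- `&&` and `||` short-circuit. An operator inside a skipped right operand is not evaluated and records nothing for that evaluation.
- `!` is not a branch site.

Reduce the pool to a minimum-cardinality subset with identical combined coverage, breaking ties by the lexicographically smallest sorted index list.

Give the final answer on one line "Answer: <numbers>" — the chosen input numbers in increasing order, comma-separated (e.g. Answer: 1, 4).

input #1 (u=16): covers B1=F, B2=T, B3=F, B5=T, B9=F, B10=S, B11=T
input #2 (u=22): covers B1=F, B2=T, B3=F, B5=T, B9=F, B10=S, B11=T
input #3 (u=7): covers B1=T, B3=T, B4=T, B5=T, B9=F, B10=S, B11=F, B12=T
input #4 (u=25): covers B1=F, B2=T, B3=T, B4=T, B5=T, B9=T, B10=E
input #5 (u=27): covers B1=F, B2=T, B3=T, B4=T, B5=T, B9=T, B10=E
input #6 (u=10): covers B1=T, B3=T, B4=T, B5=T, B9=T, B10=E
input #7 (u=13): covers B1=F, B2=T, B3=F, B5=F, B6=T, B7=E, B9=F, B10=S, B11=F, B12=F
input #8 (u=5): covers B1=T, B3=T, B4=T, B5=T, B9=F, B10=S, B11=T
input #9 (u=11): covers B1=T, B3=T, B4=T, B5=T, B9=T, B10=E
together the pool reaches 18 outcomes: B1=T, B1=F, B2=T, B3=T, B3=F, B4=T, B5=T, B5=F, B6=T, B7=E, B9=T, B9=F, B10=S, B10=E, B11=T, B11=F, B12=T, B12=F
checked all size-1 subsets: none covers 18 outcomes (max 10/18)
checked all size-2 subsets: none covers 18 outcomes (max 16/18)
checked all size-3 subsets: none covers 18 outcomes (max 17/18)
at size 4, {1, 3, 4, 7} reaches all 18 outcomes; every lexicographically earlier size-4 subset fails

Answer: 1, 3, 4, 7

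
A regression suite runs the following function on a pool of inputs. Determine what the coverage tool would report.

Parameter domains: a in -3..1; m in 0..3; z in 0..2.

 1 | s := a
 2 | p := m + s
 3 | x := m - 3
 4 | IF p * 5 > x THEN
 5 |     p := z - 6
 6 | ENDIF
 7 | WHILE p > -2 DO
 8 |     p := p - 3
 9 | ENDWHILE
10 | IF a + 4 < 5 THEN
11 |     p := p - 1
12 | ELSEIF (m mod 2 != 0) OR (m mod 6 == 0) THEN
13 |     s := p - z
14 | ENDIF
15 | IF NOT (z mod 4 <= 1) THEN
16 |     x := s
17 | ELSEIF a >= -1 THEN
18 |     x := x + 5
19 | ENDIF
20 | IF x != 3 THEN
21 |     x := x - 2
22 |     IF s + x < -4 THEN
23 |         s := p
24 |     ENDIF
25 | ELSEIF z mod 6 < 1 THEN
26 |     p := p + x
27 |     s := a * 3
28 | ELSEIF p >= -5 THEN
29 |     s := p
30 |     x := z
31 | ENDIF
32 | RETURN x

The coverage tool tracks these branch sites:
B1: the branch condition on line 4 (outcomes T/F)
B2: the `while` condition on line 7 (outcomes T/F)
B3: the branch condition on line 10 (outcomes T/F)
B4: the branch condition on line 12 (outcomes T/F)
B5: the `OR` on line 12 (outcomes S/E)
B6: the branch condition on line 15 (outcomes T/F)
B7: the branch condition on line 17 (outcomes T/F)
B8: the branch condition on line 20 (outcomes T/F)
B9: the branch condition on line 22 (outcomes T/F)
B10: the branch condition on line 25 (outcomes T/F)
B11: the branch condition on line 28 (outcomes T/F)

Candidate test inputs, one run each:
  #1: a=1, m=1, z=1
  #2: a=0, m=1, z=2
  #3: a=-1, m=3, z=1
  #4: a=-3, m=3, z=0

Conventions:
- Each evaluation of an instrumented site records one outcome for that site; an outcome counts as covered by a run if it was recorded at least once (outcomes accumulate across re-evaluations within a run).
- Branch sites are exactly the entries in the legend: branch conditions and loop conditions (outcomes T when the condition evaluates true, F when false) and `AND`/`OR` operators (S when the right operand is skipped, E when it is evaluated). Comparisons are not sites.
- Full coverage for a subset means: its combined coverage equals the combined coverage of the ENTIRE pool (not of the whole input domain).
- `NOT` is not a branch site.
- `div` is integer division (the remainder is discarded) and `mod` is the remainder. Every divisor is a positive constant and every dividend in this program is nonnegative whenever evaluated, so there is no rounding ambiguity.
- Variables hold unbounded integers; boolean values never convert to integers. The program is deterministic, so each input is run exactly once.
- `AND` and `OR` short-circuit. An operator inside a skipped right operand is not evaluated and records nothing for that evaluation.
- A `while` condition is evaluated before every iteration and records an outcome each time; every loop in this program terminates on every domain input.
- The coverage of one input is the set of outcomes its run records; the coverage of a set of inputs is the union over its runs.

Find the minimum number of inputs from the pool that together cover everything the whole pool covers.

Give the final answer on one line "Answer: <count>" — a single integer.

input #1, a=1, m=1, z=1: events B1->T, B2->F, B3->F, B5->S, B4->T, B6->F, B7->T, B8->F, B10->F, B11->T; outcomes B1=T, B2=F, B3=F, B4=T, B5=S, B6=F, B7=T, B8=F, B10=F, B11=T
input #2, a=0, m=1, z=2: events B1->T, B2->F, B3->T, B6->T, B8->T, B9->F; outcomes B1=T, B2=F, B3=T, B6=T, B8=T, B9=F
input #3, a=-1, m=3, z=1: events B1->T, B2->F, B3->T, B6->F, B7->T, B8->T, B9->F; outcomes B1=T, B2=F, B3=T, B6=F, B7=T, B8=T, B9=F
input #4, a=-3, m=3, z=0: events B1->F, B2->T, B2->F, B3->T, B6->F, B7->F, B8->T, B9->T; outcomes B1=F, B2=T, B2=F, B3=T, B6=F, B7=F, B8=T, B9=T
the full pool covers 18 outcomes: B1=T, B1=F, B2=T, B2=F, B3=T, B3=F, B4=T, B5=S, B6=T, B6=F, B7=T, B7=F, B8=T, B8=F, B9=T, B9=F, B10=F, B11=T
checked all size-1 subsets: none covers 18 outcomes (max 10/18)
checked all size-2 subsets: none covers 18 outcomes (max 16/18)
inputs {1, 2, 4} (size 3) cover everything; no size-3 subset with a lexicographically smaller index list covers all 18

Answer: 3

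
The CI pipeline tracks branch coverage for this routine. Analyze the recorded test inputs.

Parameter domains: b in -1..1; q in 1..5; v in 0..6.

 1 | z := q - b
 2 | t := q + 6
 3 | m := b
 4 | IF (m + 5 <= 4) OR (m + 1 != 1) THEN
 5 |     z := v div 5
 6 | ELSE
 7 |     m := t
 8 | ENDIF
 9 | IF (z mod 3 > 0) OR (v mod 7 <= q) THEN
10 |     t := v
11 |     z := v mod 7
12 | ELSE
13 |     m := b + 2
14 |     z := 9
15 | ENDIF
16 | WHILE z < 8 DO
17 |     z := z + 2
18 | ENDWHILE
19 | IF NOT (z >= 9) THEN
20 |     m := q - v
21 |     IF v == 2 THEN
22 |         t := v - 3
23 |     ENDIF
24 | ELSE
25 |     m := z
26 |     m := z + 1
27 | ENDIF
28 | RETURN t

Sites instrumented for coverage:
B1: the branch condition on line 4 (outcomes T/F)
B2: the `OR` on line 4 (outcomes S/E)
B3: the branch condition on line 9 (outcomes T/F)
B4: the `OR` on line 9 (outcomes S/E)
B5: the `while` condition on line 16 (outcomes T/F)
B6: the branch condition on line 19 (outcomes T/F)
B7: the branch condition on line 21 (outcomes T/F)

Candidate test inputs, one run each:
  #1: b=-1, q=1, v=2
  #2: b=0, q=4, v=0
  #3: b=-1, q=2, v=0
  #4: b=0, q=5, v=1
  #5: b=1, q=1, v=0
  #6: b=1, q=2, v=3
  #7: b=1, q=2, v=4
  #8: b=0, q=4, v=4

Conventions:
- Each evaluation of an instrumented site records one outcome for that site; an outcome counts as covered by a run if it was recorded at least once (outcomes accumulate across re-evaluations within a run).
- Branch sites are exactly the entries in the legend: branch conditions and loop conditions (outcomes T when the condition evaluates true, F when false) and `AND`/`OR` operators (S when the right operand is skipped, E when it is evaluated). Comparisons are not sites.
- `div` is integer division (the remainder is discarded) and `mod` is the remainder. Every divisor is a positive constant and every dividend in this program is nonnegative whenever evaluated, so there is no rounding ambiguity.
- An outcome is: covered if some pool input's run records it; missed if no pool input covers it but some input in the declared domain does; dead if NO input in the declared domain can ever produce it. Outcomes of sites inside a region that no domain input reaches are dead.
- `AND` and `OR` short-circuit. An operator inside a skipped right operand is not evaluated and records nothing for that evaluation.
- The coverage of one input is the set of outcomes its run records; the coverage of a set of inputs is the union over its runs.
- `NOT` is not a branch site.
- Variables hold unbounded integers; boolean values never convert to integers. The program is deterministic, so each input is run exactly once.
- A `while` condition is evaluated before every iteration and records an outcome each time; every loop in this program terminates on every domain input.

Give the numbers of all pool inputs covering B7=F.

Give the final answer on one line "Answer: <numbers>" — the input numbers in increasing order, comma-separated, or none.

input #1 (b=-1, q=1, v=2): does not record B7=F
input #2 (b=0, q=4, v=0): records B7=F
input #3 (b=-1, q=2, v=0): records B7=F
input #4 (b=0, q=5, v=1): does not record B7=F
input #5 (b=1, q=1, v=0): records B7=F
input #6 (b=1, q=2, v=3): does not record B7=F
input #7 (b=1, q=2, v=4): does not record B7=F
input #8 (b=0, q=4, v=4): records B7=F

Answer: 2, 3, 5, 8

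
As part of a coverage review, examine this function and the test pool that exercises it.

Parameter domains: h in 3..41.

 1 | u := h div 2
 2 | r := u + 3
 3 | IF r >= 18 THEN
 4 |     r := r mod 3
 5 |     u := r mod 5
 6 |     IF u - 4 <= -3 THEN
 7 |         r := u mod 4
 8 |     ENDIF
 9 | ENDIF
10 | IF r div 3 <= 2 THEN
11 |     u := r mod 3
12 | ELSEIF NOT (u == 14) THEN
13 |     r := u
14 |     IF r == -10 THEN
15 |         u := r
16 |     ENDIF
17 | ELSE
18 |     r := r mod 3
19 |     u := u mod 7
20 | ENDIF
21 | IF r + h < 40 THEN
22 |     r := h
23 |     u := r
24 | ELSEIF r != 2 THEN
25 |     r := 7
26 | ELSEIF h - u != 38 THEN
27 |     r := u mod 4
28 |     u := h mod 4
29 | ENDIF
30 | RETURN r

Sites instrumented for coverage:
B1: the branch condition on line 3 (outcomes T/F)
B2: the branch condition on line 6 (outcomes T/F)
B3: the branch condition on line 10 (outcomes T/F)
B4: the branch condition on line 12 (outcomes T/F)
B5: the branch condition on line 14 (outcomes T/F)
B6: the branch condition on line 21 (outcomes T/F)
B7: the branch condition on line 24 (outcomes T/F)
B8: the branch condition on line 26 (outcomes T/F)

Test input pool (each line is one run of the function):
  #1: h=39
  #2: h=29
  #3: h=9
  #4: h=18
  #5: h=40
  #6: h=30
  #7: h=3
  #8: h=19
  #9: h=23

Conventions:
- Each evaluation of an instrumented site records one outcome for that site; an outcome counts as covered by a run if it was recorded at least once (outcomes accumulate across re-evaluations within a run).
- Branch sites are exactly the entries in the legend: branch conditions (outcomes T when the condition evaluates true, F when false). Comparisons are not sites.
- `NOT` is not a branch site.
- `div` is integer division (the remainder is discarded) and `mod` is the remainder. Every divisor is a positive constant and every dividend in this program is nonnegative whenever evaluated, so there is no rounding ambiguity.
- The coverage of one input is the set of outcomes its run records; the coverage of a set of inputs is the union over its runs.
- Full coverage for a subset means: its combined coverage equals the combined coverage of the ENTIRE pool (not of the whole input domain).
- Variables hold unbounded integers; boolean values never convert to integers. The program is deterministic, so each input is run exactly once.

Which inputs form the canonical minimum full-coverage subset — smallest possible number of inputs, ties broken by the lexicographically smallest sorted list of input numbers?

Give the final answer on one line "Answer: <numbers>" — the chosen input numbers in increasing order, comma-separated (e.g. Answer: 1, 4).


test 1 (h=39) fires B1->T, B2->T, B3->T, B6->F, B7->T; hits B1=T, B2=T, B3=T, B6=F, B7=T
test 2 (h=29) fires B1->F, B3->F, B4->F, B6->T; hits B1=F, B3=F, B4=F, B6=T
test 3 (h=9) fires B1->F, B3->T, B6->T; hits B1=F, B3=T, B6=T
test 4 (h=18) fires B1->F, B3->F, B4->T, B5->F, B6->T; hits B1=F, B3=F, B4=T, B5=F, B6=T
test 5 (h=40) fires B1->T, B2->F, B3->T, B6->F, B7->F, B8->F; hits B1=T, B2=F, B3=T, B6=F, B7=F, B8=F
test 6 (h=30) fires B1->T, B2->T, B3->T, B6->T; hits B1=T, B2=T, B3=T, B6=T
test 7 (h=3) fires B1->F, B3->T, B6->T; hits B1=F, B3=T, B6=T
test 8 (h=19) fires B1->F, B3->F, B4->T, B5->F, B6->T; hits B1=F, B3=F, B4=T, B5=F, B6=T
test 9 (h=23) fires B1->F, B3->F, B4->T, B5->F, B6->T; hits B1=F, B3=F, B4=T, B5=F, B6=T
together the pool reaches 14 outcomes: B1=T, B1=F, B2=T, B2=F, B3=T, B3=F, B4=T, B4=F, B5=F, B6=T, B6=F, B7=T, B7=F, B8=F
every size-1 subset falls short of the 14 outcomes (best: 6/14)
every size-2 subset falls short of the 14 outcomes (best: 11/14)
every size-3 subset falls short of the 14 outcomes (best: 13/14)
size 4: inputs {1, 2, 4, 5} cover all 14 outcomes, and no lexicographically smaller subset of this size does
Answer: 1, 2, 4, 5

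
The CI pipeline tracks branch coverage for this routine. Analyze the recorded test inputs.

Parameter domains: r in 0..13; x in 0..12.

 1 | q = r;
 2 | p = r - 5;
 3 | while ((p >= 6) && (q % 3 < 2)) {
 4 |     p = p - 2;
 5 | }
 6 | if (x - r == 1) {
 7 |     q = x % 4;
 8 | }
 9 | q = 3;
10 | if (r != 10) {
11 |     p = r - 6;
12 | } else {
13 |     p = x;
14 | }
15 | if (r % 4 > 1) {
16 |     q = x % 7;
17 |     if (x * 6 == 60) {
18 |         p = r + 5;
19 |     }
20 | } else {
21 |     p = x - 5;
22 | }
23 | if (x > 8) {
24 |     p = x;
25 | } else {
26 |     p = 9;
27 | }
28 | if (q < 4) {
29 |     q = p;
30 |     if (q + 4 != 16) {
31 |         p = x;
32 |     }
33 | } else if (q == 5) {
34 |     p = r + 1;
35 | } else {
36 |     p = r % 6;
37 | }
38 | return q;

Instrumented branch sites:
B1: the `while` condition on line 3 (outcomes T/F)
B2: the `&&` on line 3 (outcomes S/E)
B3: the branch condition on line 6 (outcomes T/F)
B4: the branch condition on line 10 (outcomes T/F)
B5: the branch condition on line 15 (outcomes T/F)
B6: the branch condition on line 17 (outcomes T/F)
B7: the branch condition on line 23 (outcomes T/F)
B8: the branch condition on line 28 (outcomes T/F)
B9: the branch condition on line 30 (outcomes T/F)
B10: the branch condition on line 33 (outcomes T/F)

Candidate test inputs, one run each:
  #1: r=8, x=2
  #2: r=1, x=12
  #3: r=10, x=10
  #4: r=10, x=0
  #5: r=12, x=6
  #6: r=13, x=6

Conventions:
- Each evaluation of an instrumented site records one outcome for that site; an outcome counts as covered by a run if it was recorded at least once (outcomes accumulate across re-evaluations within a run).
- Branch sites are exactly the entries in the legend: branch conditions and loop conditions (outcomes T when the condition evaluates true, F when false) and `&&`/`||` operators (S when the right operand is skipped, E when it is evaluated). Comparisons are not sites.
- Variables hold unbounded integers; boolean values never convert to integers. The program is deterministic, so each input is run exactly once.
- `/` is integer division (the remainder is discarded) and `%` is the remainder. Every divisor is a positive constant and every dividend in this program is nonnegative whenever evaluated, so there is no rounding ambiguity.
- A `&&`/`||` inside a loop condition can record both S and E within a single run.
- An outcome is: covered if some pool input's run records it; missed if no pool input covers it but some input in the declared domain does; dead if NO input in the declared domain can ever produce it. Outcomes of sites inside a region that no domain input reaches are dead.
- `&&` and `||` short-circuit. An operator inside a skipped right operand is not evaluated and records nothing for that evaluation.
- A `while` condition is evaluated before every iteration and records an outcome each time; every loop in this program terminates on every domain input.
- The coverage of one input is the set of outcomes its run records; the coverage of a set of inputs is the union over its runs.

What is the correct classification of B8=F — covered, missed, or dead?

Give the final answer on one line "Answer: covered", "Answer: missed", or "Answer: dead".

no pool input records B8=F
but domain input (r=2, x=4) does record it -> reachable, so missed

Answer: missed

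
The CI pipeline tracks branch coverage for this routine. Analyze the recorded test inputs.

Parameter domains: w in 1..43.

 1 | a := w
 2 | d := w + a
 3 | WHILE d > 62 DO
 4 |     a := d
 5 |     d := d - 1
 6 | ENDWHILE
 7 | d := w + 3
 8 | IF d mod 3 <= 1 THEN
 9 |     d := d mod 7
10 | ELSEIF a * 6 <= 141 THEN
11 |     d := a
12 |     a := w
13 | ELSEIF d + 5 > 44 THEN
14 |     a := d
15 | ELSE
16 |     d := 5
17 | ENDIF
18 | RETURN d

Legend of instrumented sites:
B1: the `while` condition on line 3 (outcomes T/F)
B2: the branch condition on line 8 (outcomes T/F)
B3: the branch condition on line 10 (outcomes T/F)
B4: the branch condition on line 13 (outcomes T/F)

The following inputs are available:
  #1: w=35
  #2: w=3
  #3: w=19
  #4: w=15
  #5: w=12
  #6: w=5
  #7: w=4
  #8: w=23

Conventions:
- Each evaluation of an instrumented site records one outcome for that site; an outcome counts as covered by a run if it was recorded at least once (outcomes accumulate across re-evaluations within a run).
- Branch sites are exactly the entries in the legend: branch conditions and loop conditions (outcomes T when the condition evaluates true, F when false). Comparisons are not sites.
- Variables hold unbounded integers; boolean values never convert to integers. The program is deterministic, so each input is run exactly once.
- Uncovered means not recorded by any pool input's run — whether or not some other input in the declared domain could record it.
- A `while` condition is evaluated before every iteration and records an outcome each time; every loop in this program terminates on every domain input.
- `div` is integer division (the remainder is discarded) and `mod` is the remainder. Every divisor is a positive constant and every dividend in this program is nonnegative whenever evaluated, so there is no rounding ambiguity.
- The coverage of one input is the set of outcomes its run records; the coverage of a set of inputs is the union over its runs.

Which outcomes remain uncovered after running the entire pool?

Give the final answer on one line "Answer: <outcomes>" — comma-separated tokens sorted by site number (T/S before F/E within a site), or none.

#1 (w=35) -> B1->T, B1->T, B1->T, B1->T, B1->T, B1->T, B1->T, B1->T, B1->F, B2->F, B3->F, B4->F; covered: B1=T, B1=F, B2=F, B3=F, B4=F
#2 (w=3) -> B1->F, B2->T; covered: B1=F, B2=T
#3 (w=19) -> B1->F, B2->T; covered: B1=F, B2=T
#4 (w=15) -> B1->F, B2->T; covered: B1=F, B2=T
#5 (w=12) -> B1->F, B2->T; covered: B1=F, B2=T
#6 (w=5) -> B1->F, B2->F, B3->T; covered: B1=F, B2=F, B3=T
#7 (w=4) -> B1->F, B2->T; covered: B1=F, B2=T
#8 (w=23) -> B1->F, B2->F, B3->T; covered: B1=F, B2=F, B3=T
union over the pool: B1=T, B1=F, B2=T, B2=F, B3=T, B3=F, B4=F
uncovered (1 of 8): B4=T

Answer: B4=T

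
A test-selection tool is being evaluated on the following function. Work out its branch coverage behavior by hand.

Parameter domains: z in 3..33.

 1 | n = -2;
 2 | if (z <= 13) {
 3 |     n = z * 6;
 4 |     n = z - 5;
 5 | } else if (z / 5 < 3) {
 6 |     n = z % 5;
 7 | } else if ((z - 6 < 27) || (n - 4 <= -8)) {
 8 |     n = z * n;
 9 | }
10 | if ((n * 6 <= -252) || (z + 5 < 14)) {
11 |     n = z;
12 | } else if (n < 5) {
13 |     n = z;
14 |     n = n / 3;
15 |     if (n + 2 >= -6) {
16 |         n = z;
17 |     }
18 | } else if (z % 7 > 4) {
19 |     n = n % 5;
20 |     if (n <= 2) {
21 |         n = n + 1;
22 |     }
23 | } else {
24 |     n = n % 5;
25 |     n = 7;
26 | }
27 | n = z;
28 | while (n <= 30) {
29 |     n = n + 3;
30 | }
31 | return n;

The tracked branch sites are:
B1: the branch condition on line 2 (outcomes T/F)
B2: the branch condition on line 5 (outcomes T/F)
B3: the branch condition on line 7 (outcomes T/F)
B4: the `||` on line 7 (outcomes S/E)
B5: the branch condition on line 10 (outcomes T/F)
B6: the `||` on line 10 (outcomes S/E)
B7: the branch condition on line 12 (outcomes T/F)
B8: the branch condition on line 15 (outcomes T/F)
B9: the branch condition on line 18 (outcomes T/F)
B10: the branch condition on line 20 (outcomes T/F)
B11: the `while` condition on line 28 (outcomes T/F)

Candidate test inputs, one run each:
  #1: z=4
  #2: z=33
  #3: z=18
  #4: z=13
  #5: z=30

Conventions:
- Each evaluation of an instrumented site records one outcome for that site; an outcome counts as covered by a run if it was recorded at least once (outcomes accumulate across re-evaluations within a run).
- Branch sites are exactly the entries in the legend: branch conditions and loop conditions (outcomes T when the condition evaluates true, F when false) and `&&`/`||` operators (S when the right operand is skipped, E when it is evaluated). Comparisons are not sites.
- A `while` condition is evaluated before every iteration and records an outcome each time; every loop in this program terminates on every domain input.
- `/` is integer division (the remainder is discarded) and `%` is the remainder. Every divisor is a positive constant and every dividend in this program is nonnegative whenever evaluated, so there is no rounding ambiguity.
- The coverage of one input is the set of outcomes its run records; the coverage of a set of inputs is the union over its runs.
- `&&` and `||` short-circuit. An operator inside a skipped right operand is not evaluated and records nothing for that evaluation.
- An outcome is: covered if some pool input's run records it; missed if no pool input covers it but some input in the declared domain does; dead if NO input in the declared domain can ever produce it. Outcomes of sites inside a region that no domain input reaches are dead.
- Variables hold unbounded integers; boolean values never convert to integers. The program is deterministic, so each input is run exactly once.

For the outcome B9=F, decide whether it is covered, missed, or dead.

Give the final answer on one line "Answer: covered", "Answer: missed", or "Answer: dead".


no pool input records B9=F
but domain input (z=10) does record it -> reachable, so missed
Answer: missed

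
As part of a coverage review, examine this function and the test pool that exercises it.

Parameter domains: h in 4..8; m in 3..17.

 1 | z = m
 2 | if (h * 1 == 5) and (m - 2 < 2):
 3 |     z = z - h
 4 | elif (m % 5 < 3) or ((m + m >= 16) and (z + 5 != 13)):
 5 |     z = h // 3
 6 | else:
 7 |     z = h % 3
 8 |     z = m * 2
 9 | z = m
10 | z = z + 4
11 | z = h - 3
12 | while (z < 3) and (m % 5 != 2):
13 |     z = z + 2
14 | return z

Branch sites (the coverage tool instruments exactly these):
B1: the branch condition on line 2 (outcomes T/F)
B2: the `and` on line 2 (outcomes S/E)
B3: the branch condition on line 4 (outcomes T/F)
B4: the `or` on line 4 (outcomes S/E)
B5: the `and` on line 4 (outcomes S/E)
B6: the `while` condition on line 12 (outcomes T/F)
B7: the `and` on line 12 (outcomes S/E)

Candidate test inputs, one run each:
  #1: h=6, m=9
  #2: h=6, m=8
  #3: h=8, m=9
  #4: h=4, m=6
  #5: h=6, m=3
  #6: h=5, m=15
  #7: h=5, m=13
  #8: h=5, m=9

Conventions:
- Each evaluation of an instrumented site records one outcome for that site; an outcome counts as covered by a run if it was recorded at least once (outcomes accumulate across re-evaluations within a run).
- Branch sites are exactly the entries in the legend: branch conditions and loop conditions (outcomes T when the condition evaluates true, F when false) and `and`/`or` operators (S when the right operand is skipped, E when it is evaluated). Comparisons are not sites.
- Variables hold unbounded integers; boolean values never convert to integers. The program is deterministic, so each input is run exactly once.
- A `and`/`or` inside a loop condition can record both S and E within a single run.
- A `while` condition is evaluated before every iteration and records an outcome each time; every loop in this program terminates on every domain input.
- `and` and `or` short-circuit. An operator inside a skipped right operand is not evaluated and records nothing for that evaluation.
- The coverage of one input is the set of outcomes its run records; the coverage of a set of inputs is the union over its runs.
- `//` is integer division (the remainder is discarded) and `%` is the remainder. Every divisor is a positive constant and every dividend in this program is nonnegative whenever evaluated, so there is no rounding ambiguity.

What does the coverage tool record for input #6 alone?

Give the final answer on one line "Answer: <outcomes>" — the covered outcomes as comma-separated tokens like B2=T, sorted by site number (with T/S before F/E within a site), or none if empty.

Running input #6 (h=5, m=15), event by event:
  B2->E, B1->F, B4->S, B3->T, B7->E, B6->T, B7->S, B6->F
deduplicating events, the covered set is: B1=F, B2=E, B3=T, B4=S, B6=T, B6=F, B7=S, B7=E

Answer: B1=F, B2=E, B3=T, B4=S, B6=T, B6=F, B7=S, B7=E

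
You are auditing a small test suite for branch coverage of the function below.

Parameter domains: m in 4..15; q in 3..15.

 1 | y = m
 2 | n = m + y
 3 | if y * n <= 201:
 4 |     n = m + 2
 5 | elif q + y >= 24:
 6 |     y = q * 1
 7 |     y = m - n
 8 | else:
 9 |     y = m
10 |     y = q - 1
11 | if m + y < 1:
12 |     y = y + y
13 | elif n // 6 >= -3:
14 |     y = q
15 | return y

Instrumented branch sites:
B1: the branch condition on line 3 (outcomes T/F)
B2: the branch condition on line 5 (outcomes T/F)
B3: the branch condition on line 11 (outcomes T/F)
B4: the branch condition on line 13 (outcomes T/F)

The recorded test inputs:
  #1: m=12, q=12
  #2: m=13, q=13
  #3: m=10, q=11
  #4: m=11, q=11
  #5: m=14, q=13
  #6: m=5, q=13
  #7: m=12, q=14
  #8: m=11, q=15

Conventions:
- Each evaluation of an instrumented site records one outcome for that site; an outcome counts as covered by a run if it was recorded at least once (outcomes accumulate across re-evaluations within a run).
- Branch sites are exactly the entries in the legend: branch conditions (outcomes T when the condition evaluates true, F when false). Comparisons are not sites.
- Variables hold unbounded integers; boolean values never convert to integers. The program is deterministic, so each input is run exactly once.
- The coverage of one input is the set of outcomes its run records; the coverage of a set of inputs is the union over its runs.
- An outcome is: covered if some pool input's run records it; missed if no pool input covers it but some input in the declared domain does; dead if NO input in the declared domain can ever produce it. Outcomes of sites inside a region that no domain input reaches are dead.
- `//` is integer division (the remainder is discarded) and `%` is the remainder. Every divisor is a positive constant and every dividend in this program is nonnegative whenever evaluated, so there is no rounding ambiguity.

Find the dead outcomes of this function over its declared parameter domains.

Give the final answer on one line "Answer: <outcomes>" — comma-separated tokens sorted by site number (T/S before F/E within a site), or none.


sweeping the full domain (156 inputs) for each outcome:
  B4=F: never recorded by any domain input -> dead
  reachable outcomes have witnesses, e.g. B1=T (e.g. m=4, q=3), B1=F (e.g. m=11, q=3), B2=T (e.g. m=11, q=13), B2=F (e.g. m=11, q=3)
Answer: B4=F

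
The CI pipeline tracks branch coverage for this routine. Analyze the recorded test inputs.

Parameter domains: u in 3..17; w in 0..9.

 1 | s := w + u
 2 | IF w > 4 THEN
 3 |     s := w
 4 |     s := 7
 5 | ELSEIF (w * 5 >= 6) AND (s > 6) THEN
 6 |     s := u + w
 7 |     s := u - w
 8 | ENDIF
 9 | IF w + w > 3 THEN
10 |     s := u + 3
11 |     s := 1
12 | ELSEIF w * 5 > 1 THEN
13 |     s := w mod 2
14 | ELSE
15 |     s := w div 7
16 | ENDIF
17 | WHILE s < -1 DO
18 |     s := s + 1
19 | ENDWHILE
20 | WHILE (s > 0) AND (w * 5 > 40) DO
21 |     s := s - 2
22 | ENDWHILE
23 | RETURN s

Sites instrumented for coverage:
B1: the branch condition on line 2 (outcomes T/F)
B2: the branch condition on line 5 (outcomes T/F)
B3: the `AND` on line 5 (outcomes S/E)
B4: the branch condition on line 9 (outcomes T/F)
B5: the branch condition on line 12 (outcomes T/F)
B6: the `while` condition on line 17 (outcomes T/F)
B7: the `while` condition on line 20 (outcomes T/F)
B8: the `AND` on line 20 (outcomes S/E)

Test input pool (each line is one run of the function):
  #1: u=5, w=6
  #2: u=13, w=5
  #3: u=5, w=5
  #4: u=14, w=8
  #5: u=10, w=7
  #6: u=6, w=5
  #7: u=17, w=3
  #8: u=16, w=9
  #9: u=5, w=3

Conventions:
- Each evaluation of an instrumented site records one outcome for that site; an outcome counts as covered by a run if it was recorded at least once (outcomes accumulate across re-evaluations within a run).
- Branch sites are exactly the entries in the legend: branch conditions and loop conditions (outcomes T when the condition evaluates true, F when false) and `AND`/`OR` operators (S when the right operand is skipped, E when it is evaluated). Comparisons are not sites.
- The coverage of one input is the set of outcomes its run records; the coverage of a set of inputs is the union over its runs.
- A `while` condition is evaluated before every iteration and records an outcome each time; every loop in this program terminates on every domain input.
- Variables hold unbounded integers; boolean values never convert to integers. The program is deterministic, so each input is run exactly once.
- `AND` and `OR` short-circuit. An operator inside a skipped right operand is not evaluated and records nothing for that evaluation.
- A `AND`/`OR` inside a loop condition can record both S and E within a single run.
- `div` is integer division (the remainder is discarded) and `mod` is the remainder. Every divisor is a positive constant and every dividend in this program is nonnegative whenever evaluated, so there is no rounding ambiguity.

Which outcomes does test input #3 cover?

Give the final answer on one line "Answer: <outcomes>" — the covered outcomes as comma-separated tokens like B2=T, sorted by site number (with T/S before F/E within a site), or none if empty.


Tracing the run of input #3 (u=5, w=5):
  B1->T, B4->T, B6->F, B8->E, B7->F
distinct outcomes covered: B1=T, B4=T, B6=F, B7=F, B8=E
Answer: B1=T, B4=T, B6=F, B7=F, B8=E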